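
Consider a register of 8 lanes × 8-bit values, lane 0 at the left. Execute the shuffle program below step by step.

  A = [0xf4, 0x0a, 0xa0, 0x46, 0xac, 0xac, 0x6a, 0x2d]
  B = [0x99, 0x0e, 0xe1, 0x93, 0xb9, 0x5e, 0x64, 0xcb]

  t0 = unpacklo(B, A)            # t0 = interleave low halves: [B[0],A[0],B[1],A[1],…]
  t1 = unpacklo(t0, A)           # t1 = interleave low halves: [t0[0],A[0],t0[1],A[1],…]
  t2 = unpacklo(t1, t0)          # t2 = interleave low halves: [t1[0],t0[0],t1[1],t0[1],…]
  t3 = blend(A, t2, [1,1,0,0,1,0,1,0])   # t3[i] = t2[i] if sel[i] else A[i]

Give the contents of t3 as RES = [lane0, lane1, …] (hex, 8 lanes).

→ t0 |99|f4|0e|0a|e1|a0|93|46|
→ t1 |99|f4|f4|0a|0e|a0|0a|46|
→ t2 |99|99|f4|f4|f4|0e|0a|0a|
→ t3 |99|99|a0|46|f4|ac|0a|2d|

RES = [0x99, 0x99, 0xa0, 0x46, 0xf4, 0xac, 0x0a, 0x2d]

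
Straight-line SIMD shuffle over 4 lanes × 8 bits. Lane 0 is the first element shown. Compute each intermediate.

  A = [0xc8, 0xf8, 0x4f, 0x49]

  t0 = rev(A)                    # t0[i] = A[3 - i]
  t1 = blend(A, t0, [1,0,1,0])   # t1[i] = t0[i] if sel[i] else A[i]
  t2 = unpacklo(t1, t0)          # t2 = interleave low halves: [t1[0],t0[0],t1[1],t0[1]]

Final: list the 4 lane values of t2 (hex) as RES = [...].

t0 = [0x49, 0x4f, 0xf8, 0xc8]
t1 = [0x49, 0xf8, 0xf8, 0x49]
t2 = [0x49, 0x49, 0xf8, 0x4f]

RES = [ 0x49  0x49  0xf8  0x4f ]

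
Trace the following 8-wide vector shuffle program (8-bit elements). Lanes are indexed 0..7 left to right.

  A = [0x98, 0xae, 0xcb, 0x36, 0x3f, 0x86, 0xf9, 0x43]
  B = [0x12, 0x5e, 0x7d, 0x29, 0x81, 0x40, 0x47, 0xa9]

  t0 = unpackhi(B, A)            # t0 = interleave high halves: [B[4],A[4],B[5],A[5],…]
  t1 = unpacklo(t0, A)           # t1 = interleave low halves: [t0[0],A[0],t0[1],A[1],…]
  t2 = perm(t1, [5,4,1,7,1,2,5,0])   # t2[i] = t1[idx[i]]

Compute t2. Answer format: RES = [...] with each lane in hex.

  t0: 81 3f 40 86 47 f9 a9 43
  t1: 81 98 3f ae 40 cb 86 36
  t2: cb 40 98 36 98 3f cb 81

RES = [ 0xcb  0x40  0x98  0x36  0x98  0x3f  0xcb  0x81 ]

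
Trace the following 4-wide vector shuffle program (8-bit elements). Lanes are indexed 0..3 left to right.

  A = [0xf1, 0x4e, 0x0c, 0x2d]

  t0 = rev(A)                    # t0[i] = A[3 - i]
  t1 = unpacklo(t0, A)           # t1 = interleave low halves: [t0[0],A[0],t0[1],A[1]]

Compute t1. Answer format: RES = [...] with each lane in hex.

  t0: 2d 0c 4e f1
  t1: 2d f1 0c 4e

RES = [0x2d, 0xf1, 0x0c, 0x4e]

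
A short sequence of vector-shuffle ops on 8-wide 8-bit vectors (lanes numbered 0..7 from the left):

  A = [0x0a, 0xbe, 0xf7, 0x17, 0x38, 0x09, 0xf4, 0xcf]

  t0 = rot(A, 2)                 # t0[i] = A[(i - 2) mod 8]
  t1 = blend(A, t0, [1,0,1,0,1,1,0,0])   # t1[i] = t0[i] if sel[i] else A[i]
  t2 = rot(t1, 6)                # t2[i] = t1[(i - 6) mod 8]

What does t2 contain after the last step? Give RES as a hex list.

RES = [ 0x0a  0x17  0xf7  0x17  0xf4  0xcf  0xf4  0xbe ]

→ t0 |f4|cf|0a|be|f7|17|38|09|
→ t1 |f4|be|0a|17|f7|17|f4|cf|
→ t2 |0a|17|f7|17|f4|cf|f4|be|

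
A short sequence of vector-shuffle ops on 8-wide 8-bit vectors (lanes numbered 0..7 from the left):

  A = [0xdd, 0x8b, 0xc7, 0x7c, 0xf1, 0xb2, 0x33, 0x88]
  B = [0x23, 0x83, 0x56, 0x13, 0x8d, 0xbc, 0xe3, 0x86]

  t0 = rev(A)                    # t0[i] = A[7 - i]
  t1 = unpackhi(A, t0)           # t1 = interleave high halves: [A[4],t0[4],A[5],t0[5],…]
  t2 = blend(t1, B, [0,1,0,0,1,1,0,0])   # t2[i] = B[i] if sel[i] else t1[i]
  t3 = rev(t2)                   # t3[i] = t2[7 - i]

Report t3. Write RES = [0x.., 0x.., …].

t0 = [0x88, 0x33, 0xb2, 0xf1, 0x7c, 0xc7, 0x8b, 0xdd]
t1 = [0xf1, 0x7c, 0xb2, 0xc7, 0x33, 0x8b, 0x88, 0xdd]
t2 = [0xf1, 0x83, 0xb2, 0xc7, 0x8d, 0xbc, 0x88, 0xdd]
t3 = [0xdd, 0x88, 0xbc, 0x8d, 0xc7, 0xb2, 0x83, 0xf1]

RES = [ 0xdd  0x88  0xbc  0x8d  0xc7  0xb2  0x83  0xf1 ]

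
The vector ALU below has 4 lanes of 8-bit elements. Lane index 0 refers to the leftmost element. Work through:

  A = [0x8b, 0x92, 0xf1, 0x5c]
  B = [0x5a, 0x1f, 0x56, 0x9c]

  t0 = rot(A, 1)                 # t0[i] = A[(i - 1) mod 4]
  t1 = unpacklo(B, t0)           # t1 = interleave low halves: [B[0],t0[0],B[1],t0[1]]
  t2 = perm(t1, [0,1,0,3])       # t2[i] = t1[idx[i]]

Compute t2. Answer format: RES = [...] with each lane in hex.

t0 = [0x5c, 0x8b, 0x92, 0xf1]
t1 = [0x5a, 0x5c, 0x1f, 0x8b]
t2 = [0x5a, 0x5c, 0x5a, 0x8b]

RES = [0x5a, 0x5c, 0x5a, 0x8b]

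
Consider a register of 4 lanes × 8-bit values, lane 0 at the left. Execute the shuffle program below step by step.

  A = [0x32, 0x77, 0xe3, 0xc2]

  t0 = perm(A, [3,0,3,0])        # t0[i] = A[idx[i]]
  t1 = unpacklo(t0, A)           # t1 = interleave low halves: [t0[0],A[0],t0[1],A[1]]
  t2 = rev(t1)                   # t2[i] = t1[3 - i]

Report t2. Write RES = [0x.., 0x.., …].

  t0: c2 32 c2 32
  t1: c2 32 32 77
  t2: 77 32 32 c2

RES = [ 0x77  0x32  0x32  0xc2 ]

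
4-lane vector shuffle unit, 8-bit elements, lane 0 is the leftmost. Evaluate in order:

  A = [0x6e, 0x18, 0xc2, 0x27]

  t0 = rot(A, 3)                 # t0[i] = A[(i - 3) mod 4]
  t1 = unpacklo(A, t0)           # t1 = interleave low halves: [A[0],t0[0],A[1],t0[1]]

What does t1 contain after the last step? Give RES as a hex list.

t0 = [0x18, 0xc2, 0x27, 0x6e]
t1 = [0x6e, 0x18, 0x18, 0xc2]

RES = [0x6e, 0x18, 0x18, 0xc2]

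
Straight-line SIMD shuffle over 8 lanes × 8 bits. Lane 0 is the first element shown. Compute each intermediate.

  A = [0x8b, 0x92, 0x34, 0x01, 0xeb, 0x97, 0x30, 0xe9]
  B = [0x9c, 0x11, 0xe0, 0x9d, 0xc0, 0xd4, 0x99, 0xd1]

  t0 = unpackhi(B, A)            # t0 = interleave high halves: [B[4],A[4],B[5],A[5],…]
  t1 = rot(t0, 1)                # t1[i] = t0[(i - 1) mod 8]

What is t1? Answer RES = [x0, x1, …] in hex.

RES = [0xe9, 0xc0, 0xeb, 0xd4, 0x97, 0x99, 0x30, 0xd1]

  t0: c0 eb d4 97 99 30 d1 e9
  t1: e9 c0 eb d4 97 99 30 d1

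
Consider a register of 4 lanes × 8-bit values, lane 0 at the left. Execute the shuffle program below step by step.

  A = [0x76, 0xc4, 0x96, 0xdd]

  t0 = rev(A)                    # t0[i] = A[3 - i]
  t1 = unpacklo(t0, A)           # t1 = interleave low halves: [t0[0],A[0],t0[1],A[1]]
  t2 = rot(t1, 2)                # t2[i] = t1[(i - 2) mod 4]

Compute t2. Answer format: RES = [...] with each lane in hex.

RES = [ 0x96  0xc4  0xdd  0x76 ]

t0 = [0xdd, 0x96, 0xc4, 0x76]
t1 = [0xdd, 0x76, 0x96, 0xc4]
t2 = [0x96, 0xc4, 0xdd, 0x76]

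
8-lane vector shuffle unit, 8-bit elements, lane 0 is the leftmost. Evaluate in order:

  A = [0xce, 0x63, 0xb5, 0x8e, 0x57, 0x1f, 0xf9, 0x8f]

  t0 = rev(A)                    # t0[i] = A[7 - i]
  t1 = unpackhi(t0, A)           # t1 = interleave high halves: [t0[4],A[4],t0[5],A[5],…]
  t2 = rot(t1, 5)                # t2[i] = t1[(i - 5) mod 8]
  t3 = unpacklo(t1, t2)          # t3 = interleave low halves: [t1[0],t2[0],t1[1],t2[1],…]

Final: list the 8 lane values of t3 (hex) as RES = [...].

RES = [0x8e, 0x1f, 0x57, 0x63, 0xb5, 0xf9, 0x1f, 0xce]

t0 = [0x8f, 0xf9, 0x1f, 0x57, 0x8e, 0xb5, 0x63, 0xce]
t1 = [0x8e, 0x57, 0xb5, 0x1f, 0x63, 0xf9, 0xce, 0x8f]
t2 = [0x1f, 0x63, 0xf9, 0xce, 0x8f, 0x8e, 0x57, 0xb5]
t3 = [0x8e, 0x1f, 0x57, 0x63, 0xb5, 0xf9, 0x1f, 0xce]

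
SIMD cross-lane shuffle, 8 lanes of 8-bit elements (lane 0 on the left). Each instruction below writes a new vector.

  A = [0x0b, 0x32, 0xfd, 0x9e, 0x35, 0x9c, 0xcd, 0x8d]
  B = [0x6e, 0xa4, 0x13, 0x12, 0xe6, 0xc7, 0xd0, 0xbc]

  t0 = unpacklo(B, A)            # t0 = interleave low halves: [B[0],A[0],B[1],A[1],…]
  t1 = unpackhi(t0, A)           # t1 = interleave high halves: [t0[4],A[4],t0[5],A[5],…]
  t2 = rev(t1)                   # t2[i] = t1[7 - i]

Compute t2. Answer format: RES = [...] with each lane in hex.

RES = [0x8d, 0x9e, 0xcd, 0x12, 0x9c, 0xfd, 0x35, 0x13]

t0 = [0x6e, 0x0b, 0xa4, 0x32, 0x13, 0xfd, 0x12, 0x9e]
t1 = [0x13, 0x35, 0xfd, 0x9c, 0x12, 0xcd, 0x9e, 0x8d]
t2 = [0x8d, 0x9e, 0xcd, 0x12, 0x9c, 0xfd, 0x35, 0x13]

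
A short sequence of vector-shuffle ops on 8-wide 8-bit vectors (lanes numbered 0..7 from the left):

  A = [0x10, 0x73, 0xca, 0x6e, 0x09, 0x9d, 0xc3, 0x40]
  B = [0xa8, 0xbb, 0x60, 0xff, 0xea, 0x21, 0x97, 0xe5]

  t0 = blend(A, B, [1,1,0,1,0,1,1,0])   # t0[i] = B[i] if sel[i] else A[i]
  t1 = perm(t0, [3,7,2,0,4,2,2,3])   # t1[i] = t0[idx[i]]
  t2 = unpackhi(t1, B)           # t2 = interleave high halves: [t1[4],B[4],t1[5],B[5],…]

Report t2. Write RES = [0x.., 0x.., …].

RES = [0x09, 0xea, 0xca, 0x21, 0xca, 0x97, 0xff, 0xe5]

→ t0 |a8|bb|ca|ff|09|21|97|40|
→ t1 |ff|40|ca|a8|09|ca|ca|ff|
→ t2 |09|ea|ca|21|ca|97|ff|e5|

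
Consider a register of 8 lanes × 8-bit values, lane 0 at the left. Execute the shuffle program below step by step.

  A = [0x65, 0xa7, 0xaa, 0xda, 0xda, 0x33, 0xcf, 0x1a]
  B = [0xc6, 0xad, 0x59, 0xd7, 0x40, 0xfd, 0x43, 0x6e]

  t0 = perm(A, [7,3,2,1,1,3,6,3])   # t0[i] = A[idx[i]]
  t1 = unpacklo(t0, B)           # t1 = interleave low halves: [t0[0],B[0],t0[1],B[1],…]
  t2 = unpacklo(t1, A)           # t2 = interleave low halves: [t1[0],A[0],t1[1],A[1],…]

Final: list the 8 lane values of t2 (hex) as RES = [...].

→ t0 |1a|da|aa|a7|a7|da|cf|da|
→ t1 |1a|c6|da|ad|aa|59|a7|d7|
→ t2 |1a|65|c6|a7|da|aa|ad|da|

RES = [ 0x1a  0x65  0xc6  0xa7  0xda  0xaa  0xad  0xda ]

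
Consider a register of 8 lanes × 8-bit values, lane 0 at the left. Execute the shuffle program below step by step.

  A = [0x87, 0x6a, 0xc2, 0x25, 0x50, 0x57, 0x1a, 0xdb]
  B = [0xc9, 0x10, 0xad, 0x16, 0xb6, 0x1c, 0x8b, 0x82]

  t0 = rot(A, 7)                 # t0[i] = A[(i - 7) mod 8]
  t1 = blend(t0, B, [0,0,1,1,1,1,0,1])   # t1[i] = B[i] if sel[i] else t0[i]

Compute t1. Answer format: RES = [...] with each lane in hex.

  t0: 6a c2 25 50 57 1a db 87
  t1: 6a c2 ad 16 b6 1c db 82

RES = [0x6a, 0xc2, 0xad, 0x16, 0xb6, 0x1c, 0xdb, 0x82]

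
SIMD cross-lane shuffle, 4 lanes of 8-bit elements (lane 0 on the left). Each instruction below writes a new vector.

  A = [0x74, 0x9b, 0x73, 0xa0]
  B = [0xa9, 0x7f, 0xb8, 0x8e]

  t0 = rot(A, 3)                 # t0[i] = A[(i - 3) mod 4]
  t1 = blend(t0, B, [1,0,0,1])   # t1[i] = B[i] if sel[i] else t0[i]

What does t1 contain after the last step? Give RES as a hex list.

→ t0 |9b|73|a0|74|
→ t1 |a9|73|a0|8e|

RES = [0xa9, 0x73, 0xa0, 0x8e]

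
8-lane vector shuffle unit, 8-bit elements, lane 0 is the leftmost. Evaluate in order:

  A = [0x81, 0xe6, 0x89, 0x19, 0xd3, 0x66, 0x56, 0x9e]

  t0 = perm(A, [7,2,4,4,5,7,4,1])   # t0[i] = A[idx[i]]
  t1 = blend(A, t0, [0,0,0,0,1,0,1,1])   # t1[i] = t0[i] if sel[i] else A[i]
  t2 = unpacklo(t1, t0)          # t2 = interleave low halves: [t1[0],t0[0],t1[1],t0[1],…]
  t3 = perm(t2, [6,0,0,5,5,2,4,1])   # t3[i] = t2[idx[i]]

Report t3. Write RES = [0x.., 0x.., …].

RES = [0x19, 0x81, 0x81, 0xd3, 0xd3, 0xe6, 0x89, 0x9e]

  t0: 9e 89 d3 d3 66 9e d3 e6
  t1: 81 e6 89 19 66 66 d3 e6
  t2: 81 9e e6 89 89 d3 19 d3
  t3: 19 81 81 d3 d3 e6 89 9e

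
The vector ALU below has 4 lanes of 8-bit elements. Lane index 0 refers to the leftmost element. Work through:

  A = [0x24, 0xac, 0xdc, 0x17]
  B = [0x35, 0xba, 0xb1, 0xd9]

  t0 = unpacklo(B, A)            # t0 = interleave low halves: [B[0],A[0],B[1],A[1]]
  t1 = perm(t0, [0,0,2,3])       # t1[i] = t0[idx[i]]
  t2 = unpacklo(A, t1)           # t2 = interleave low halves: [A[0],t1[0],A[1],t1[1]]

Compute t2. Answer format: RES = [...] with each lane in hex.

  t0: 35 24 ba ac
  t1: 35 35 ba ac
  t2: 24 35 ac 35

RES = [0x24, 0x35, 0xac, 0x35]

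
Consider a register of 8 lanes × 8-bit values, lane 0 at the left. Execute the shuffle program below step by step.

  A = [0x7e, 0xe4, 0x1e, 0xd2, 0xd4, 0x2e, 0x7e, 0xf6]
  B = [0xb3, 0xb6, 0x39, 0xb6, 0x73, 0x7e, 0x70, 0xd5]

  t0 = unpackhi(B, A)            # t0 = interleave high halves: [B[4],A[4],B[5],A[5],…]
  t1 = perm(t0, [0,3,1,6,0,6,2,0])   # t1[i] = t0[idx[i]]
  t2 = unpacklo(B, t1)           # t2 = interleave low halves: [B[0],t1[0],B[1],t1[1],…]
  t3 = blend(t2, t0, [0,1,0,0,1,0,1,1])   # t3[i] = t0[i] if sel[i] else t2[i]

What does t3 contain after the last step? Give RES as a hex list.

→ t0 |73|d4|7e|2e|70|7e|d5|f6|
→ t1 |73|2e|d4|d5|73|d5|7e|73|
→ t2 |b3|73|b6|2e|39|d4|b6|d5|
→ t3 |b3|d4|b6|2e|70|d4|d5|f6|

RES = [ 0xb3  0xd4  0xb6  0x2e  0x70  0xd4  0xd5  0xf6 ]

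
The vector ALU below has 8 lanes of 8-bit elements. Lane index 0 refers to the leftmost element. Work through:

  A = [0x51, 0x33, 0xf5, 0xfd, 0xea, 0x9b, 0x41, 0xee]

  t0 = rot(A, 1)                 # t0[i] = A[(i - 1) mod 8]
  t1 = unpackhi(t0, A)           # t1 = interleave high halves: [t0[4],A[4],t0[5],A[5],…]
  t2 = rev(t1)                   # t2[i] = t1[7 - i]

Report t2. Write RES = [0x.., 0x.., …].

RES = [0xee, 0x41, 0x41, 0x9b, 0x9b, 0xea, 0xea, 0xfd]

→ t0 |ee|51|33|f5|fd|ea|9b|41|
→ t1 |fd|ea|ea|9b|9b|41|41|ee|
→ t2 |ee|41|41|9b|9b|ea|ea|fd|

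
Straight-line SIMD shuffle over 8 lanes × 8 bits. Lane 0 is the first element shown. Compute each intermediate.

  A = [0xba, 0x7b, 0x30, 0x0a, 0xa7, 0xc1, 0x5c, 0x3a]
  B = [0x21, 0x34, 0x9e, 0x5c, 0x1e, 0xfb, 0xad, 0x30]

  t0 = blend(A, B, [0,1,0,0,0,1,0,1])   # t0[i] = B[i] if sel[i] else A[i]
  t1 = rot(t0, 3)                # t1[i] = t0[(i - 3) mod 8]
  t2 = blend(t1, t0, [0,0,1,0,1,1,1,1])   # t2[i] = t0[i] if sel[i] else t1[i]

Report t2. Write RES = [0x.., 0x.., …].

t0 = [0xba, 0x34, 0x30, 0x0a, 0xa7, 0xfb, 0x5c, 0x30]
t1 = [0xfb, 0x5c, 0x30, 0xba, 0x34, 0x30, 0x0a, 0xa7]
t2 = [0xfb, 0x5c, 0x30, 0xba, 0xa7, 0xfb, 0x5c, 0x30]

RES = [0xfb, 0x5c, 0x30, 0xba, 0xa7, 0xfb, 0x5c, 0x30]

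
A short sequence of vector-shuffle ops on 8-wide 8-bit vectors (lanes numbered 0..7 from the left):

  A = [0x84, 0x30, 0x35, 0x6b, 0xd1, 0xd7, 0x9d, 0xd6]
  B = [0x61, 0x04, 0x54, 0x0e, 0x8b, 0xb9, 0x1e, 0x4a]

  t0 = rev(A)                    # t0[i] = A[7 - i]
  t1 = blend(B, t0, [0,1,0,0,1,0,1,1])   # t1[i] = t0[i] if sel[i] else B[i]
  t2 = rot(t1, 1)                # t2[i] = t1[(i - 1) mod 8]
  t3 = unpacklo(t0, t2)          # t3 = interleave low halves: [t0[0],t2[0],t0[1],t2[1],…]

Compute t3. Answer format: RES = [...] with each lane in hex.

RES = [ 0xd6  0x84  0x9d  0x61  0xd7  0x9d  0xd1  0x54 ]

→ t0 |d6|9d|d7|d1|6b|35|30|84|
→ t1 |61|9d|54|0e|6b|b9|30|84|
→ t2 |84|61|9d|54|0e|6b|b9|30|
→ t3 |d6|84|9d|61|d7|9d|d1|54|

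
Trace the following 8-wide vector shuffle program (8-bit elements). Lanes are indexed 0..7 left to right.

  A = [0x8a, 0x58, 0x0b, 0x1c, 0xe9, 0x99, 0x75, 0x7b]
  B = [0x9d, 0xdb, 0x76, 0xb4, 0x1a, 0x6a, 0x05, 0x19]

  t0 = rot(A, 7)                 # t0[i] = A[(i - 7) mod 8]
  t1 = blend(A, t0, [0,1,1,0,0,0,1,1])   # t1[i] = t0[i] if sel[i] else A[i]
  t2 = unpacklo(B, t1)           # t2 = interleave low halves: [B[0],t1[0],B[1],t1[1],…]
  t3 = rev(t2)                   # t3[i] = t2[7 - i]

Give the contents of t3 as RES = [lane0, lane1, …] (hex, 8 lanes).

  t0: 58 0b 1c e9 99 75 7b 8a
  t1: 8a 0b 1c 1c e9 99 7b 8a
  t2: 9d 8a db 0b 76 1c b4 1c
  t3: 1c b4 1c 76 0b db 8a 9d

RES = [ 0x1c  0xb4  0x1c  0x76  0x0b  0xdb  0x8a  0x9d ]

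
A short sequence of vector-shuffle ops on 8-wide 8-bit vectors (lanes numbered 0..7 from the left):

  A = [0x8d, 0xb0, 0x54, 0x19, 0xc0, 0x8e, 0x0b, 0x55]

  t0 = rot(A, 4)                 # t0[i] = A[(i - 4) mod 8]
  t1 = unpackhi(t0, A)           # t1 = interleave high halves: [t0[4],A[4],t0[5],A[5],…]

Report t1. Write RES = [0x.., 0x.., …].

RES = [0x8d, 0xc0, 0xb0, 0x8e, 0x54, 0x0b, 0x19, 0x55]

t0 = [0xc0, 0x8e, 0x0b, 0x55, 0x8d, 0xb0, 0x54, 0x19]
t1 = [0x8d, 0xc0, 0xb0, 0x8e, 0x54, 0x0b, 0x19, 0x55]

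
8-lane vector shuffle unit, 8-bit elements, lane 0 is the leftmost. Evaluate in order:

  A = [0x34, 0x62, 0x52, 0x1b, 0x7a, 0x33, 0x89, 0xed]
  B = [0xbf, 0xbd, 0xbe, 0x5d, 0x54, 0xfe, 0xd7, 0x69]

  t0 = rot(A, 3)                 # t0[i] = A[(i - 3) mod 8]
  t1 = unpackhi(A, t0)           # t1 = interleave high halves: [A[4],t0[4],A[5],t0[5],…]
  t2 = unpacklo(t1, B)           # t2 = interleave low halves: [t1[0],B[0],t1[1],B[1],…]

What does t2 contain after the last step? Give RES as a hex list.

RES = [ 0x7a  0xbf  0x62  0xbd  0x33  0xbe  0x52  0x5d ]

  t0: 33 89 ed 34 62 52 1b 7a
  t1: 7a 62 33 52 89 1b ed 7a
  t2: 7a bf 62 bd 33 be 52 5d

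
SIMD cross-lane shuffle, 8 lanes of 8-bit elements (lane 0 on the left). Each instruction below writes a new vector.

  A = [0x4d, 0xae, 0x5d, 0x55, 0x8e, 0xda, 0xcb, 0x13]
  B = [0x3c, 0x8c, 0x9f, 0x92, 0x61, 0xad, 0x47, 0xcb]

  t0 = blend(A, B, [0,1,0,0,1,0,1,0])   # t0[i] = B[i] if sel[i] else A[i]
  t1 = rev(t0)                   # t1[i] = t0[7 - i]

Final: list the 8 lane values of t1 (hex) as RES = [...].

  t0: 4d 8c 5d 55 61 da 47 13
  t1: 13 47 da 61 55 5d 8c 4d

RES = [ 0x13  0x47  0xda  0x61  0x55  0x5d  0x8c  0x4d ]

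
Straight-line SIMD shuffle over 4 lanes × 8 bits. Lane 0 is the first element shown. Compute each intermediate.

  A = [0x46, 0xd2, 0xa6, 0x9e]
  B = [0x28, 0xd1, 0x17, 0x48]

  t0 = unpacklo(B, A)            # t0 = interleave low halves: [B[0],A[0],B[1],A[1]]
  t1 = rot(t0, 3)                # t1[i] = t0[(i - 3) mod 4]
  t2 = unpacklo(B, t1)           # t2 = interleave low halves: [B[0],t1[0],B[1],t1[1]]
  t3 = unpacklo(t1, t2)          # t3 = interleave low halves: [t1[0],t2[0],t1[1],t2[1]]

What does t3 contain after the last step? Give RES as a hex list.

→ t0 |28|46|d1|d2|
→ t1 |46|d1|d2|28|
→ t2 |28|46|d1|d1|
→ t3 |46|28|d1|46|

RES = [0x46, 0x28, 0xd1, 0x46]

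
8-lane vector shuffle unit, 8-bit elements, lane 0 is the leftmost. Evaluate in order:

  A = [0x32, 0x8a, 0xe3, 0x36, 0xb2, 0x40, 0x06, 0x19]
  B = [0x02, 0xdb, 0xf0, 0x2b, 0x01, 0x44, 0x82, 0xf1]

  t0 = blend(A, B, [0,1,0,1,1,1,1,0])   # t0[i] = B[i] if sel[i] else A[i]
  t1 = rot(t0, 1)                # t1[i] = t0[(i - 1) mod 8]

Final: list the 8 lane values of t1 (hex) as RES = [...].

RES = [ 0x19  0x32  0xdb  0xe3  0x2b  0x01  0x44  0x82 ]

t0 = [0x32, 0xdb, 0xe3, 0x2b, 0x01, 0x44, 0x82, 0x19]
t1 = [0x19, 0x32, 0xdb, 0xe3, 0x2b, 0x01, 0x44, 0x82]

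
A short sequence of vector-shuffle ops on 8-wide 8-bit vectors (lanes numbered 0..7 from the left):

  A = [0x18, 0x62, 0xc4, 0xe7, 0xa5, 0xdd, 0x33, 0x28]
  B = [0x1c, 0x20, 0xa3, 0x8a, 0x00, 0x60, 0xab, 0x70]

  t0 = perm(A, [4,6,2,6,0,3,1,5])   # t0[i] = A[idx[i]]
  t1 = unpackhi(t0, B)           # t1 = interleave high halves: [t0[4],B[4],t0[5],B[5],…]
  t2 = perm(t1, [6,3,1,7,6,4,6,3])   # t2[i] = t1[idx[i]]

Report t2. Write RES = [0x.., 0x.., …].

t0 = [0xa5, 0x33, 0xc4, 0x33, 0x18, 0xe7, 0x62, 0xdd]
t1 = [0x18, 0x00, 0xe7, 0x60, 0x62, 0xab, 0xdd, 0x70]
t2 = [0xdd, 0x60, 0x00, 0x70, 0xdd, 0x62, 0xdd, 0x60]

RES = [ 0xdd  0x60  0x00  0x70  0xdd  0x62  0xdd  0x60 ]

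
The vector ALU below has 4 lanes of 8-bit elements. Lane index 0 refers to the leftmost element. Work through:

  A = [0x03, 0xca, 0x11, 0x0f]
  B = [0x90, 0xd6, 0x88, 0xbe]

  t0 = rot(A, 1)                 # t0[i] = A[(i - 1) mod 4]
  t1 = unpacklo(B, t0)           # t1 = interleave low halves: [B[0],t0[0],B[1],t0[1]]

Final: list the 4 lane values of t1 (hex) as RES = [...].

RES = [ 0x90  0x0f  0xd6  0x03 ]

→ t0 |0f|03|ca|11|
→ t1 |90|0f|d6|03|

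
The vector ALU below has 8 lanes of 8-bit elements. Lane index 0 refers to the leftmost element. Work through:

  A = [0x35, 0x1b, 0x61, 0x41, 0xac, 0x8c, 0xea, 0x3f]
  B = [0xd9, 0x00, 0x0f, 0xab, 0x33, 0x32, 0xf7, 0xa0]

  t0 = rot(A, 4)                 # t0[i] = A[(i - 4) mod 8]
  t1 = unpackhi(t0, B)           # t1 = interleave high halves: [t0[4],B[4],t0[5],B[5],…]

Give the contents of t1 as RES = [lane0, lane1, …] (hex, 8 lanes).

→ t0 |ac|8c|ea|3f|35|1b|61|41|
→ t1 |35|33|1b|32|61|f7|41|a0|

RES = [0x35, 0x33, 0x1b, 0x32, 0x61, 0xf7, 0x41, 0xa0]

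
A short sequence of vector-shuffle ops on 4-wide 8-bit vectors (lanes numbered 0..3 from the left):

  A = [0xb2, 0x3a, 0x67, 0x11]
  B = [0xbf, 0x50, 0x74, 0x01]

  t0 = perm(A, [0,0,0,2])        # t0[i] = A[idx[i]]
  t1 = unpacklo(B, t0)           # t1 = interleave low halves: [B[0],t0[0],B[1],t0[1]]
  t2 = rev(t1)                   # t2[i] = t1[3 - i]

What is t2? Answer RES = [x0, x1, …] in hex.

  t0: b2 b2 b2 67
  t1: bf b2 50 b2
  t2: b2 50 b2 bf

RES = [0xb2, 0x50, 0xb2, 0xbf]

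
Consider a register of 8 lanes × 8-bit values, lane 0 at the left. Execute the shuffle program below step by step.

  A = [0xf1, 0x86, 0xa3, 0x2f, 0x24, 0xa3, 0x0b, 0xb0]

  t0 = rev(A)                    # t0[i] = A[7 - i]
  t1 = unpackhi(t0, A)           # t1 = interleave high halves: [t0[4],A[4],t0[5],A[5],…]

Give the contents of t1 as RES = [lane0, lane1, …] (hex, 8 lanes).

→ t0 |b0|0b|a3|24|2f|a3|86|f1|
→ t1 |2f|24|a3|a3|86|0b|f1|b0|

RES = [ 0x2f  0x24  0xa3  0xa3  0x86  0x0b  0xf1  0xb0 ]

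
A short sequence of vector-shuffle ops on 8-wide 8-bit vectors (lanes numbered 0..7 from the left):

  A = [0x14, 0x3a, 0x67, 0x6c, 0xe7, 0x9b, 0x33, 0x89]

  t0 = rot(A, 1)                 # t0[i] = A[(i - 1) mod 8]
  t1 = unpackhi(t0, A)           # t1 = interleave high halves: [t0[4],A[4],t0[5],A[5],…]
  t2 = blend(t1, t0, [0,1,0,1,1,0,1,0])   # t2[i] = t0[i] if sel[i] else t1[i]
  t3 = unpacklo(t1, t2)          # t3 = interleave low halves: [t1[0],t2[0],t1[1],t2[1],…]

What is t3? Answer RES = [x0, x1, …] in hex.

  t0: 89 14 3a 67 6c e7 9b 33
  t1: 6c e7 e7 9b 9b 33 33 89
  t2: 6c 14 e7 67 6c 33 9b 89
  t3: 6c 6c e7 14 e7 e7 9b 67

RES = [0x6c, 0x6c, 0xe7, 0x14, 0xe7, 0xe7, 0x9b, 0x67]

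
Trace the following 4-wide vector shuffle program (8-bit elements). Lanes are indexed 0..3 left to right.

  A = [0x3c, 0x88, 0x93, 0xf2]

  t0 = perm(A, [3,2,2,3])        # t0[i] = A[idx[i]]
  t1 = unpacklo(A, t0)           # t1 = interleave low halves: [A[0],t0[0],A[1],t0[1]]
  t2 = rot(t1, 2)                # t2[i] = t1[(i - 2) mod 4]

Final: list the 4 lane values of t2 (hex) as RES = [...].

RES = [0x88, 0x93, 0x3c, 0xf2]

→ t0 |f2|93|93|f2|
→ t1 |3c|f2|88|93|
→ t2 |88|93|3c|f2|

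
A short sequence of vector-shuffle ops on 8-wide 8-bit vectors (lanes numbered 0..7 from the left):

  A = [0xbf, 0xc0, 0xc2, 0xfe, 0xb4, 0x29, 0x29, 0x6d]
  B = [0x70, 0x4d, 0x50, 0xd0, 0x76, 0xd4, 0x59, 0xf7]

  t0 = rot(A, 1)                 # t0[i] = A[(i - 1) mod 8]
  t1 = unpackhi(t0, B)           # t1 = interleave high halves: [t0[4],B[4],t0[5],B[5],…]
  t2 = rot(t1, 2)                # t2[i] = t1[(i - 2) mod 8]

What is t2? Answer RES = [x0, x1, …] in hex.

RES = [ 0x29  0xf7  0xfe  0x76  0xb4  0xd4  0x29  0x59 ]

  t0: 6d bf c0 c2 fe b4 29 29
  t1: fe 76 b4 d4 29 59 29 f7
  t2: 29 f7 fe 76 b4 d4 29 59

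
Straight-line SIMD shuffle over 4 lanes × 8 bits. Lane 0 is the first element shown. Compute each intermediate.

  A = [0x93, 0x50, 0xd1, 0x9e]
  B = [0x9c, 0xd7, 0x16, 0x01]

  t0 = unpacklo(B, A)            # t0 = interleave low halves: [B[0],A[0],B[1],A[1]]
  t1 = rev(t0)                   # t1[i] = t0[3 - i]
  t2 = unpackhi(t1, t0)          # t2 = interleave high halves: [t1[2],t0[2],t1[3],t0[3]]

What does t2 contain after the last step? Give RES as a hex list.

RES = [0x93, 0xd7, 0x9c, 0x50]

  t0: 9c 93 d7 50
  t1: 50 d7 93 9c
  t2: 93 d7 9c 50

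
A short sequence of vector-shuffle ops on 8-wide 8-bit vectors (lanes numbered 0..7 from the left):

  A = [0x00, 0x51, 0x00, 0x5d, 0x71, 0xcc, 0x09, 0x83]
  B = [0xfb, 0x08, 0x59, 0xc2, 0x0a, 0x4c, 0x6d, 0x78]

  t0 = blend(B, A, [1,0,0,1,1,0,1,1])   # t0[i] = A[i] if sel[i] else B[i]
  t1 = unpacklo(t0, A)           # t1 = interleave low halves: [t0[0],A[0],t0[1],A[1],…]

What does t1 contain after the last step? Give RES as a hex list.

RES = [0x00, 0x00, 0x08, 0x51, 0x59, 0x00, 0x5d, 0x5d]

→ t0 |00|08|59|5d|71|4c|09|83|
→ t1 |00|00|08|51|59|00|5d|5d|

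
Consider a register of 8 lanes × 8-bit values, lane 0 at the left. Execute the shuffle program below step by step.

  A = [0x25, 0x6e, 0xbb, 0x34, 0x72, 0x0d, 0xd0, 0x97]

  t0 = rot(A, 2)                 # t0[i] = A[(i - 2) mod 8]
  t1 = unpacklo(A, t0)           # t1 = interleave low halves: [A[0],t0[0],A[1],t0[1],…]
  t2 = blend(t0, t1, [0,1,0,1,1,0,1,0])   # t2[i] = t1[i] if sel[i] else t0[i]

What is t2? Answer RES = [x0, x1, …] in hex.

RES = [0xd0, 0xd0, 0x25, 0x97, 0xbb, 0x34, 0x34, 0x0d]

→ t0 |d0|97|25|6e|bb|34|72|0d|
→ t1 |25|d0|6e|97|bb|25|34|6e|
→ t2 |d0|d0|25|97|bb|34|34|0d|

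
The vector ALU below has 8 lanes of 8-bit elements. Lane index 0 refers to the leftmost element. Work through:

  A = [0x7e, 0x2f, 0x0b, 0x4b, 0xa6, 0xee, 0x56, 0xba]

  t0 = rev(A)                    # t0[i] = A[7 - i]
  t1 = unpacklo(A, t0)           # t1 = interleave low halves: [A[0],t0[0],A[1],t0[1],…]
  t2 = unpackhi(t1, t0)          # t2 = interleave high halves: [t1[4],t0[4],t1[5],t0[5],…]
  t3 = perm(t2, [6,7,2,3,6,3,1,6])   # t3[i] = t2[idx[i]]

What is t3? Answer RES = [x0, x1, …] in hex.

t0 = [0xba, 0x56, 0xee, 0xa6, 0x4b, 0x0b, 0x2f, 0x7e]
t1 = [0x7e, 0xba, 0x2f, 0x56, 0x0b, 0xee, 0x4b, 0xa6]
t2 = [0x0b, 0x4b, 0xee, 0x0b, 0x4b, 0x2f, 0xa6, 0x7e]
t3 = [0xa6, 0x7e, 0xee, 0x0b, 0xa6, 0x0b, 0x4b, 0xa6]

RES = [0xa6, 0x7e, 0xee, 0x0b, 0xa6, 0x0b, 0x4b, 0xa6]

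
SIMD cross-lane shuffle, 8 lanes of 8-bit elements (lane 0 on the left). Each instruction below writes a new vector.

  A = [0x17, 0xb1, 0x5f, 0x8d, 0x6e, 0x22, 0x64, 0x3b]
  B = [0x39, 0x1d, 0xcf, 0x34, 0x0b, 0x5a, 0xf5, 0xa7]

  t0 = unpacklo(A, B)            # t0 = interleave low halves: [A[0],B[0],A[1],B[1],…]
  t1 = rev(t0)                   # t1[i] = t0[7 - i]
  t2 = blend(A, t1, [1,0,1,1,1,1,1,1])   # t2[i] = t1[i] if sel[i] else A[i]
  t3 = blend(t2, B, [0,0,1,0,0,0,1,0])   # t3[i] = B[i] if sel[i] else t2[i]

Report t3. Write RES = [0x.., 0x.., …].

RES = [0x34, 0xb1, 0xcf, 0x5f, 0x1d, 0xb1, 0xf5, 0x17]

→ t0 |17|39|b1|1d|5f|cf|8d|34|
→ t1 |34|8d|cf|5f|1d|b1|39|17|
→ t2 |34|b1|cf|5f|1d|b1|39|17|
→ t3 |34|b1|cf|5f|1d|b1|f5|17|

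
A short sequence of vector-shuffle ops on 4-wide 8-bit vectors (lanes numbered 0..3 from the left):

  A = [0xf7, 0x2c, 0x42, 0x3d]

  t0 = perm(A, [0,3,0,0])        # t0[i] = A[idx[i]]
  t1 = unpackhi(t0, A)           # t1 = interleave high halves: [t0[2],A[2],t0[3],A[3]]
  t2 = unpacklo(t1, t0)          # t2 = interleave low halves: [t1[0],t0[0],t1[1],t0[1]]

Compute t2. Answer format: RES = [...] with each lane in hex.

→ t0 |f7|3d|f7|f7|
→ t1 |f7|42|f7|3d|
→ t2 |f7|f7|42|3d|

RES = [0xf7, 0xf7, 0x42, 0x3d]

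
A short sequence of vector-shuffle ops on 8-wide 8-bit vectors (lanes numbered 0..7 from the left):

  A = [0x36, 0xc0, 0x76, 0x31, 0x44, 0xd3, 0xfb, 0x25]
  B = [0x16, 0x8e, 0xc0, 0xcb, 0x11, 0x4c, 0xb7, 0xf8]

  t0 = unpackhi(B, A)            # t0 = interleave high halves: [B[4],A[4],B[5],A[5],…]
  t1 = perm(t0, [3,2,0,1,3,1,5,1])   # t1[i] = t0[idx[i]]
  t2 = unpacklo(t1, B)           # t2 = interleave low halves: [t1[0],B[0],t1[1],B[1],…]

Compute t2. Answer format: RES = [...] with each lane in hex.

RES = [0xd3, 0x16, 0x4c, 0x8e, 0x11, 0xc0, 0x44, 0xcb]

→ t0 |11|44|4c|d3|b7|fb|f8|25|
→ t1 |d3|4c|11|44|d3|44|fb|44|
→ t2 |d3|16|4c|8e|11|c0|44|cb|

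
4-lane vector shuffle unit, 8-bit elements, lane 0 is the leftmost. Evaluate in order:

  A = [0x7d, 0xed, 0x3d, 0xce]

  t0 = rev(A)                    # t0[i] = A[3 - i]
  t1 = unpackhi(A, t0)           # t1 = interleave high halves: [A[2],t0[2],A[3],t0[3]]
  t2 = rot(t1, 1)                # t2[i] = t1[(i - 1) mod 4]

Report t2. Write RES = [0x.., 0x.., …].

RES = [ 0x7d  0x3d  0xed  0xce ]

→ t0 |ce|3d|ed|7d|
→ t1 |3d|ed|ce|7d|
→ t2 |7d|3d|ed|ce|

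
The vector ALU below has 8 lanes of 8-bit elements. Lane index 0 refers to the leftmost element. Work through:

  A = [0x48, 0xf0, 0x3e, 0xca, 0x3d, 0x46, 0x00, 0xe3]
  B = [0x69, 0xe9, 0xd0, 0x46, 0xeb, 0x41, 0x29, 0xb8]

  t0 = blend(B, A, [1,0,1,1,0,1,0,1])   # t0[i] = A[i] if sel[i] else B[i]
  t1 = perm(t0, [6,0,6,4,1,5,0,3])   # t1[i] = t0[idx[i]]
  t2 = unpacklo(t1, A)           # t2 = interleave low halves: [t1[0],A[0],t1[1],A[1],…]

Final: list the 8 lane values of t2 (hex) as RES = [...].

RES = [0x29, 0x48, 0x48, 0xf0, 0x29, 0x3e, 0xeb, 0xca]

t0 = [0x48, 0xe9, 0x3e, 0xca, 0xeb, 0x46, 0x29, 0xe3]
t1 = [0x29, 0x48, 0x29, 0xeb, 0xe9, 0x46, 0x48, 0xca]
t2 = [0x29, 0x48, 0x48, 0xf0, 0x29, 0x3e, 0xeb, 0xca]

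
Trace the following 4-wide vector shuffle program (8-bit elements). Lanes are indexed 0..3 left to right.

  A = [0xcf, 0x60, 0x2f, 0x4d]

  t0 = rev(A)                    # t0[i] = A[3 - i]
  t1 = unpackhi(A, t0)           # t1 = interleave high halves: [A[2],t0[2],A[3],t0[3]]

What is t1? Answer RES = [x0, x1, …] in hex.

RES = [ 0x2f  0x60  0x4d  0xcf ]

t0 = [0x4d, 0x2f, 0x60, 0xcf]
t1 = [0x2f, 0x60, 0x4d, 0xcf]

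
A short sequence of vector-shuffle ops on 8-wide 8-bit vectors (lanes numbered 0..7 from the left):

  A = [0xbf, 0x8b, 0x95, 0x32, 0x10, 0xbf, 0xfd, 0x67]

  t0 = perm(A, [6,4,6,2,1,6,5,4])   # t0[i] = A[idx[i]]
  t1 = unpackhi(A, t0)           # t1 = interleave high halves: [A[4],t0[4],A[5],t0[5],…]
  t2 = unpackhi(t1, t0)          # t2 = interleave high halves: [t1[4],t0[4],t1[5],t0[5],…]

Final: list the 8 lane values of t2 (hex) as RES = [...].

RES = [ 0xfd  0x8b  0xbf  0xfd  0x67  0xbf  0x10  0x10 ]

  t0: fd 10 fd 95 8b fd bf 10
  t1: 10 8b bf fd fd bf 67 10
  t2: fd 8b bf fd 67 bf 10 10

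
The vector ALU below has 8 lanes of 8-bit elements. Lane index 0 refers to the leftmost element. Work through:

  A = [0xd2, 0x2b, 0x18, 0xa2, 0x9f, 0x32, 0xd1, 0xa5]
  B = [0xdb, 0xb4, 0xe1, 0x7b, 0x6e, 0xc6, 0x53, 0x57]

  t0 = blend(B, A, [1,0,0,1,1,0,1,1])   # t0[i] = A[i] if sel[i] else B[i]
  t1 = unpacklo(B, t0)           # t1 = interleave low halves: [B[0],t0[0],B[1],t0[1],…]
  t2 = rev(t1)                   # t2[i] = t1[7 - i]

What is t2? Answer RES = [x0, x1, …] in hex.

  t0: d2 b4 e1 a2 9f c6 d1 a5
  t1: db d2 b4 b4 e1 e1 7b a2
  t2: a2 7b e1 e1 b4 b4 d2 db

RES = [ 0xa2  0x7b  0xe1  0xe1  0xb4  0xb4  0xd2  0xdb ]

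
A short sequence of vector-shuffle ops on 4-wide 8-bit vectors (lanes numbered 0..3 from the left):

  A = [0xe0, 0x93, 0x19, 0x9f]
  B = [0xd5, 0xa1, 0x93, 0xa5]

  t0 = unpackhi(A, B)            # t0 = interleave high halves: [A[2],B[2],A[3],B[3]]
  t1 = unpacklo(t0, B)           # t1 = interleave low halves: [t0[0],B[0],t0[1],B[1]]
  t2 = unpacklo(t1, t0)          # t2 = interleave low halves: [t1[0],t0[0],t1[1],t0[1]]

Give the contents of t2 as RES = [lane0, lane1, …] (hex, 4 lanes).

  t0: 19 93 9f a5
  t1: 19 d5 93 a1
  t2: 19 19 d5 93

RES = [ 0x19  0x19  0xd5  0x93 ]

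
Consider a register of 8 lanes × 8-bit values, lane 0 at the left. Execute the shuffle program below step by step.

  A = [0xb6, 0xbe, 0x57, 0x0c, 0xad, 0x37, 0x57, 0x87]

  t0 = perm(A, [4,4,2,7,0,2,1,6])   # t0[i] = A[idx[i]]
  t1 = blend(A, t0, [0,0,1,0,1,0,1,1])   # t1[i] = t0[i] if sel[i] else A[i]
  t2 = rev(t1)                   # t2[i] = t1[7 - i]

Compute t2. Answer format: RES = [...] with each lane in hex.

t0 = [0xad, 0xad, 0x57, 0x87, 0xb6, 0x57, 0xbe, 0x57]
t1 = [0xb6, 0xbe, 0x57, 0x0c, 0xb6, 0x37, 0xbe, 0x57]
t2 = [0x57, 0xbe, 0x37, 0xb6, 0x0c, 0x57, 0xbe, 0xb6]

RES = [0x57, 0xbe, 0x37, 0xb6, 0x0c, 0x57, 0xbe, 0xb6]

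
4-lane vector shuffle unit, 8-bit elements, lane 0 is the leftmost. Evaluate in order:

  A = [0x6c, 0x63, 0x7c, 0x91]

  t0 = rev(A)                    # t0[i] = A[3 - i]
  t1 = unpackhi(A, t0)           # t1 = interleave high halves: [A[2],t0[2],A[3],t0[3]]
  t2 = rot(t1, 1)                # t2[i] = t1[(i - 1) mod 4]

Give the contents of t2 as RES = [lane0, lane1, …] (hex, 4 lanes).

RES = [0x6c, 0x7c, 0x63, 0x91]

  t0: 91 7c 63 6c
  t1: 7c 63 91 6c
  t2: 6c 7c 63 91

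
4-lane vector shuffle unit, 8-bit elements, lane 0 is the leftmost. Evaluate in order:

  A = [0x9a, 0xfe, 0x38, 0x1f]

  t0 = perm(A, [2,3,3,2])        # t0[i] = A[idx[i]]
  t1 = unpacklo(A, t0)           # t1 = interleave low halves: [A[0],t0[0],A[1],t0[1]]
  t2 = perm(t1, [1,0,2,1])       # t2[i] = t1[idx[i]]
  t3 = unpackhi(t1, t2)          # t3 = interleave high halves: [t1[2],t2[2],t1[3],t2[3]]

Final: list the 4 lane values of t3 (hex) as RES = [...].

t0 = [0x38, 0x1f, 0x1f, 0x38]
t1 = [0x9a, 0x38, 0xfe, 0x1f]
t2 = [0x38, 0x9a, 0xfe, 0x38]
t3 = [0xfe, 0xfe, 0x1f, 0x38]

RES = [0xfe, 0xfe, 0x1f, 0x38]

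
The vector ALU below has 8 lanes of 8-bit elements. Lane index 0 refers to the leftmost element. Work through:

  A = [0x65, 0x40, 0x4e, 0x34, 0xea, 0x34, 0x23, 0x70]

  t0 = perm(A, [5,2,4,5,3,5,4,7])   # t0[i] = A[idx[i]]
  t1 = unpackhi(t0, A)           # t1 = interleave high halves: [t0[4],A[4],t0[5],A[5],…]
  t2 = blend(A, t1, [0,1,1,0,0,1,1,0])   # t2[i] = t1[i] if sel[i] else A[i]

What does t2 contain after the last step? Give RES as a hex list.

  t0: 34 4e ea 34 34 34 ea 70
  t1: 34 ea 34 34 ea 23 70 70
  t2: 65 ea 34 34 ea 23 70 70

RES = [0x65, 0xea, 0x34, 0x34, 0xea, 0x23, 0x70, 0x70]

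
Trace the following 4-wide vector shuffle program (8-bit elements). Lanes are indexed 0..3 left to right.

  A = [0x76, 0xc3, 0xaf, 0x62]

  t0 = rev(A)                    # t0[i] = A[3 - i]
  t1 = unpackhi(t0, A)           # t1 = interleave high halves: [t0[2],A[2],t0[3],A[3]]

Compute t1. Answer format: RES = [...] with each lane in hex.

RES = [0xc3, 0xaf, 0x76, 0x62]

  t0: 62 af c3 76
  t1: c3 af 76 62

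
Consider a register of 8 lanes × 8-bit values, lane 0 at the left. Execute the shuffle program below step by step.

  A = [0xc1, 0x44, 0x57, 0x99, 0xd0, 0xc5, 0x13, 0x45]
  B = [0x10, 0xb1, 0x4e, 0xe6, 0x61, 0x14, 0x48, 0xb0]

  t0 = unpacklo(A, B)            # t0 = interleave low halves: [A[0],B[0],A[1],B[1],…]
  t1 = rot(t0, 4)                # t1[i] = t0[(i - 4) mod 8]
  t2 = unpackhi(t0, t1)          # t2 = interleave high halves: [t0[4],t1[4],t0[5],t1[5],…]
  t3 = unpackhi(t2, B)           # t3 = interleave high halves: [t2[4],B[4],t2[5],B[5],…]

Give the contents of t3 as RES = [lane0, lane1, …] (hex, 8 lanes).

RES = [ 0x99  0x61  0x44  0x14  0xe6  0x48  0xb1  0xb0 ]

→ t0 |c1|10|44|b1|57|4e|99|e6|
→ t1 |57|4e|99|e6|c1|10|44|b1|
→ t2 |57|c1|4e|10|99|44|e6|b1|
→ t3 |99|61|44|14|e6|48|b1|b0|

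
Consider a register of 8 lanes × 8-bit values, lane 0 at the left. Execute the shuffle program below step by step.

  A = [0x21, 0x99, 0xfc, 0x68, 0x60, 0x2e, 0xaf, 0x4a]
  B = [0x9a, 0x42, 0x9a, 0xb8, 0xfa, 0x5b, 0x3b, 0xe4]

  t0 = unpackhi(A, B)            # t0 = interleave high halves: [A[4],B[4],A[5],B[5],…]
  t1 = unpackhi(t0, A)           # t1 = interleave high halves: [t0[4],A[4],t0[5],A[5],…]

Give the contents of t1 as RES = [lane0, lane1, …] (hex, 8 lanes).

→ t0 |60|fa|2e|5b|af|3b|4a|e4|
→ t1 |af|60|3b|2e|4a|af|e4|4a|

RES = [0xaf, 0x60, 0x3b, 0x2e, 0x4a, 0xaf, 0xe4, 0x4a]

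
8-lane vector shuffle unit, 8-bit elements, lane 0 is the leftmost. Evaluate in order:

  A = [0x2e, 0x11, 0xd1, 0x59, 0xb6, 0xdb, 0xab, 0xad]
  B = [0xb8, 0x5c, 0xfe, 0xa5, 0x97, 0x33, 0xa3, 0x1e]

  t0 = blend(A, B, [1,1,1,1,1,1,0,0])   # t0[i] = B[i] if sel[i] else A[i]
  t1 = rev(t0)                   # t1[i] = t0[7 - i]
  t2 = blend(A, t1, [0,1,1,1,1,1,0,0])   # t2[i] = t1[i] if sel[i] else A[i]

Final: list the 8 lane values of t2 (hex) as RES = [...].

  t0: b8 5c fe a5 97 33 ab ad
  t1: ad ab 33 97 a5 fe 5c b8
  t2: 2e ab 33 97 a5 fe ab ad

RES = [ 0x2e  0xab  0x33  0x97  0xa5  0xfe  0xab  0xad ]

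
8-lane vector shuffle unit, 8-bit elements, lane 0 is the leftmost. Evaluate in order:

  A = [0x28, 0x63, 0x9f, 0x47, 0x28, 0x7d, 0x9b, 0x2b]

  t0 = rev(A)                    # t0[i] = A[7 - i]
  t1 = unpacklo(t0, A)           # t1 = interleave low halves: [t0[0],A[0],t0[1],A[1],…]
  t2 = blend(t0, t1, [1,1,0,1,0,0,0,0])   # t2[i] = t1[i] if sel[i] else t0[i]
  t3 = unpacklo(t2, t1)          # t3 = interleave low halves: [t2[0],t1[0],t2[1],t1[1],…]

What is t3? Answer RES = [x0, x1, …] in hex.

→ t0 |2b|9b|7d|28|47|9f|63|28|
→ t1 |2b|28|9b|63|7d|9f|28|47|
→ t2 |2b|28|7d|63|47|9f|63|28|
→ t3 |2b|2b|28|28|7d|9b|63|63|

RES = [0x2b, 0x2b, 0x28, 0x28, 0x7d, 0x9b, 0x63, 0x63]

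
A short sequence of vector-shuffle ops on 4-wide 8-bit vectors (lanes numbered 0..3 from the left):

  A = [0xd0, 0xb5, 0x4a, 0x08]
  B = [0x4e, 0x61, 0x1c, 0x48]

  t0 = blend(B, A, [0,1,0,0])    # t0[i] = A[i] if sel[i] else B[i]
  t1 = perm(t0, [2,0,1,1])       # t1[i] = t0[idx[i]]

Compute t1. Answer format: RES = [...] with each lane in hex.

→ t0 |4e|b5|1c|48|
→ t1 |1c|4e|b5|b5|

RES = [0x1c, 0x4e, 0xb5, 0xb5]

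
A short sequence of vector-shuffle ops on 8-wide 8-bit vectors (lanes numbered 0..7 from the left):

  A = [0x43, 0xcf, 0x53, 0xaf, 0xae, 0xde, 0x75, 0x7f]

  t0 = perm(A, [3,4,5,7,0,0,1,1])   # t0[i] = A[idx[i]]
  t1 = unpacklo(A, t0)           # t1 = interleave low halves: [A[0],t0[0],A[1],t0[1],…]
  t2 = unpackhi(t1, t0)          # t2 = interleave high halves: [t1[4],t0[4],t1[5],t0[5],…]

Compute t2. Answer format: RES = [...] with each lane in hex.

→ t0 |af|ae|de|7f|43|43|cf|cf|
→ t1 |43|af|cf|ae|53|de|af|7f|
→ t2 |53|43|de|43|af|cf|7f|cf|

RES = [0x53, 0x43, 0xde, 0x43, 0xaf, 0xcf, 0x7f, 0xcf]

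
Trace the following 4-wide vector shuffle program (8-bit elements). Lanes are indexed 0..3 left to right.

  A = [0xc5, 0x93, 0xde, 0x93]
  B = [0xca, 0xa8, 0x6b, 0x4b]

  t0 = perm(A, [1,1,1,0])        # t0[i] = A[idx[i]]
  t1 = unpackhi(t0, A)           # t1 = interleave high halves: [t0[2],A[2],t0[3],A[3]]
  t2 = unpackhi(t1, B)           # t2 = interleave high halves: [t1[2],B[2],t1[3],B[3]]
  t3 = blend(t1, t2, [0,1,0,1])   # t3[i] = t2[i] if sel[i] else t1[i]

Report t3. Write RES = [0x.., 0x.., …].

RES = [0x93, 0x6b, 0xc5, 0x4b]

  t0: 93 93 93 c5
  t1: 93 de c5 93
  t2: c5 6b 93 4b
  t3: 93 6b c5 4b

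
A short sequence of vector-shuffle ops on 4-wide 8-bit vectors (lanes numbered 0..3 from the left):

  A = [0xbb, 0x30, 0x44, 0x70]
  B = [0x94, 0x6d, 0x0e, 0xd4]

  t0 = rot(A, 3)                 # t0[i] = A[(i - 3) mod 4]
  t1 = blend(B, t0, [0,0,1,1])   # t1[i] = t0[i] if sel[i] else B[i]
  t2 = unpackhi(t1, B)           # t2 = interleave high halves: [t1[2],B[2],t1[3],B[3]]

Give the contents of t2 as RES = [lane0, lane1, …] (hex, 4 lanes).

t0 = [0x30, 0x44, 0x70, 0xbb]
t1 = [0x94, 0x6d, 0x70, 0xbb]
t2 = [0x70, 0x0e, 0xbb, 0xd4]

RES = [ 0x70  0x0e  0xbb  0xd4 ]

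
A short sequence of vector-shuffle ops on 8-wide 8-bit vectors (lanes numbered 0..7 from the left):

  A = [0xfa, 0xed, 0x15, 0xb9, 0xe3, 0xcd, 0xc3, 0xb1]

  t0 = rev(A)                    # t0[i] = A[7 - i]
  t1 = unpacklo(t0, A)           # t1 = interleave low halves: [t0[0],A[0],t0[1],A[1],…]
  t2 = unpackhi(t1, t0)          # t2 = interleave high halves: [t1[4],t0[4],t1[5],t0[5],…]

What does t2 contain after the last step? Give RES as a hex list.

t0 = [0xb1, 0xc3, 0xcd, 0xe3, 0xb9, 0x15, 0xed, 0xfa]
t1 = [0xb1, 0xfa, 0xc3, 0xed, 0xcd, 0x15, 0xe3, 0xb9]
t2 = [0xcd, 0xb9, 0x15, 0x15, 0xe3, 0xed, 0xb9, 0xfa]

RES = [ 0xcd  0xb9  0x15  0x15  0xe3  0xed  0xb9  0xfa ]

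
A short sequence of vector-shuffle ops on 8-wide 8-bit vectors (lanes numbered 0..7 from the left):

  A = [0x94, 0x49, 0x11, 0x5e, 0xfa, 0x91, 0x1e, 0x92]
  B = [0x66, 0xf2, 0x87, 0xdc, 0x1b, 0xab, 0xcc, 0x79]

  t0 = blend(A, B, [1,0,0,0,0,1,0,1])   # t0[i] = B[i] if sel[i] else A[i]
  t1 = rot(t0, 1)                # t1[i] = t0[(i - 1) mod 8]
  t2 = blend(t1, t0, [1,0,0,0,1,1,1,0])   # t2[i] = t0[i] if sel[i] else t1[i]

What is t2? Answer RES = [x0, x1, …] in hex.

t0 = [0x66, 0x49, 0x11, 0x5e, 0xfa, 0xab, 0x1e, 0x79]
t1 = [0x79, 0x66, 0x49, 0x11, 0x5e, 0xfa, 0xab, 0x1e]
t2 = [0x66, 0x66, 0x49, 0x11, 0xfa, 0xab, 0x1e, 0x1e]

RES = [0x66, 0x66, 0x49, 0x11, 0xfa, 0xab, 0x1e, 0x1e]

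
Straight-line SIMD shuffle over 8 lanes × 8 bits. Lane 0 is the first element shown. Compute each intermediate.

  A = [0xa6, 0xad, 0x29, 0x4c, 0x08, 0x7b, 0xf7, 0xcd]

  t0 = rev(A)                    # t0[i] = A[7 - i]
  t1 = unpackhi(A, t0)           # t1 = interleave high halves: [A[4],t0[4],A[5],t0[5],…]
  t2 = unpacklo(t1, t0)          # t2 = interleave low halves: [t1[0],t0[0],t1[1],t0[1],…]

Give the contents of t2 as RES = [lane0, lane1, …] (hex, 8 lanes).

RES = [ 0x08  0xcd  0x4c  0xf7  0x7b  0x7b  0x29  0x08 ]

→ t0 |cd|f7|7b|08|4c|29|ad|a6|
→ t1 |08|4c|7b|29|f7|ad|cd|a6|
→ t2 |08|cd|4c|f7|7b|7b|29|08|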